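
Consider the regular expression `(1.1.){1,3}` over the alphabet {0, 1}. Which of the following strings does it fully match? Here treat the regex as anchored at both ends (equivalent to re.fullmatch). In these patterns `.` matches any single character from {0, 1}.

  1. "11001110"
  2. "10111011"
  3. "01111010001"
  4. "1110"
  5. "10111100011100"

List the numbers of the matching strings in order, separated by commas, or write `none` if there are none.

1 → no match
2 → match
3 → no match — must start with "1"
4 → match
5 → no match

2, 4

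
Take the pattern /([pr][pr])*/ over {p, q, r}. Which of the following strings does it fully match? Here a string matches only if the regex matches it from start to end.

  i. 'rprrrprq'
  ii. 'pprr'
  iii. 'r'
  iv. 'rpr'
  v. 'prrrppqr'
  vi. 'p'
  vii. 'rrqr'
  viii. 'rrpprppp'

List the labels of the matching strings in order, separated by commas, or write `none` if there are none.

i → no match
ii → match
iii → no match
iv → no match
v → no match
vi → no match
vii → no match
viii → match

ii, viii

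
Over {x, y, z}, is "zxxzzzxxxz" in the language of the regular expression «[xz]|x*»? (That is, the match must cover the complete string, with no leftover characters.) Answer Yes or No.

No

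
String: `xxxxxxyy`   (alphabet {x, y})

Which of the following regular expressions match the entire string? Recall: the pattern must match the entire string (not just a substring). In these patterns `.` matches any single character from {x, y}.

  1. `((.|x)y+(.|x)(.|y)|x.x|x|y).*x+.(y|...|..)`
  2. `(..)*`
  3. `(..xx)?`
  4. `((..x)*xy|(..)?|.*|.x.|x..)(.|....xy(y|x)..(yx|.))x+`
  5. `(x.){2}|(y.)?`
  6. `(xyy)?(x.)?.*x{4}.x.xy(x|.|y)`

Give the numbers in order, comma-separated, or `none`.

1, 2

1 → match
2 → match
3 → no match
4 → no match — must end with `x`
5 → no match
6 → no match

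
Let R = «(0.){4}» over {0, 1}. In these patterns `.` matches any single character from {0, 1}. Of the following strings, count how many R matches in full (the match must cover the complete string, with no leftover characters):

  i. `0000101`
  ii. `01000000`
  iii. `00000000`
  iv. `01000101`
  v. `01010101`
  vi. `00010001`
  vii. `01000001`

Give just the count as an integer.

6

i → no match
ii → match
iii → match
iv → match
v → match
vi → match
vii → match
Total matched: 6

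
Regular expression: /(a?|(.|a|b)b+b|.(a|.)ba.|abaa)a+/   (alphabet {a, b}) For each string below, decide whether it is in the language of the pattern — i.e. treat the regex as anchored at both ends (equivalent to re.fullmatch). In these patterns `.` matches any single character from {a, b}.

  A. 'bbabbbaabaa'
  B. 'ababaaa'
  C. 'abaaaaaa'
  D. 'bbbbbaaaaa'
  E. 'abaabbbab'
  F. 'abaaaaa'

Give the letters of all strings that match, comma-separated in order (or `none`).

A. 'bbabbbaabaa' → no match
B. 'ababaaa' → no match
C. 'abaaaaaa' → match
D. 'bbbbbaaaaa' → match
E. 'abaabbbab' → no match — must end with 'a'
F. 'abaaaaa' → match

C, D, F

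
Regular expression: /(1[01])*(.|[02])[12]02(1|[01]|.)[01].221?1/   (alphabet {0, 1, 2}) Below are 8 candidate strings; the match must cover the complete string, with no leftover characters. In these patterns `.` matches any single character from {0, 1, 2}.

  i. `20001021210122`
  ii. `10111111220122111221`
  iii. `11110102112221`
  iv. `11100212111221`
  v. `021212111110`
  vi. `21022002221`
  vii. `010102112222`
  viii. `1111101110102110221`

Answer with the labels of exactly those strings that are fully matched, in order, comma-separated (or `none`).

i → no match — must end with `1`
ii → no match
iii → match
iv → no match
v → no match — must end with `1`
vi → no match
vii → no match — must end with `1`
viii → no match

iii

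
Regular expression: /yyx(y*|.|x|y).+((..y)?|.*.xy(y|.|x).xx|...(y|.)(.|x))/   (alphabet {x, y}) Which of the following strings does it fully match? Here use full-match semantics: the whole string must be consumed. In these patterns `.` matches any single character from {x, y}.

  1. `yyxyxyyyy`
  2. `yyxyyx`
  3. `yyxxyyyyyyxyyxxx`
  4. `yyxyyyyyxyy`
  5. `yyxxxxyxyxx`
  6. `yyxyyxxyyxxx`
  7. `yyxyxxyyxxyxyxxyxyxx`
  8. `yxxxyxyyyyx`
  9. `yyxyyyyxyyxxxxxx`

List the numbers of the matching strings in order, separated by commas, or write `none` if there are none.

1 → match
2 → match
3 → match
4 → match
5 → match
6 → match
7 → match
8 → no match — must start with `yyx`
9 → match

1, 2, 3, 4, 5, 6, 7, 9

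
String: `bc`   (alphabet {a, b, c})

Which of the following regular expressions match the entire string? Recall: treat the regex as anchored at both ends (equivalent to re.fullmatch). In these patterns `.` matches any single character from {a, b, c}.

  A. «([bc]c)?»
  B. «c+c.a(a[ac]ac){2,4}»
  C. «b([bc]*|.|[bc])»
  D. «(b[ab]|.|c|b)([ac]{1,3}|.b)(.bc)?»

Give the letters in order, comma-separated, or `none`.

A, C, D

A → match
B → no match — must start with `c`
C → match
D → match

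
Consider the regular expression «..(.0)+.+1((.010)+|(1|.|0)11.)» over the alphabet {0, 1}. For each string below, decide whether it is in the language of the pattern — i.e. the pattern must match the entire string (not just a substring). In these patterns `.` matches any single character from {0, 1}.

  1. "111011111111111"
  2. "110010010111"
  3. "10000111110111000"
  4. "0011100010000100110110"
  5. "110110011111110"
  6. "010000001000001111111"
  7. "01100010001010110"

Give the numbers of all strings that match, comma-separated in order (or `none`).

1 → match
2 → match
3 → no match
4 → no match
5 → no match
6 → match
7 → match

1, 2, 6, 7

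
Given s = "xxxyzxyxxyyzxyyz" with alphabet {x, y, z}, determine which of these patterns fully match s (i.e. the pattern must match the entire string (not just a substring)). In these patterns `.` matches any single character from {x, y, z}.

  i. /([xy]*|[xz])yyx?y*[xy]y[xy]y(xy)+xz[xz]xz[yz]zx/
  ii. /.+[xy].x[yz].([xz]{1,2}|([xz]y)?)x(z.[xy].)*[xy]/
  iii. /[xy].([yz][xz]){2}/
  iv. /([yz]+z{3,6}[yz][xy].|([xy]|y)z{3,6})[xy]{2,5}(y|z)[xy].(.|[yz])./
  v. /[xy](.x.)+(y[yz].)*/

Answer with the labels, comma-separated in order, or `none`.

i → no match — must end with "zx"
ii → no match
iii → no match
iv → no match
v → match

v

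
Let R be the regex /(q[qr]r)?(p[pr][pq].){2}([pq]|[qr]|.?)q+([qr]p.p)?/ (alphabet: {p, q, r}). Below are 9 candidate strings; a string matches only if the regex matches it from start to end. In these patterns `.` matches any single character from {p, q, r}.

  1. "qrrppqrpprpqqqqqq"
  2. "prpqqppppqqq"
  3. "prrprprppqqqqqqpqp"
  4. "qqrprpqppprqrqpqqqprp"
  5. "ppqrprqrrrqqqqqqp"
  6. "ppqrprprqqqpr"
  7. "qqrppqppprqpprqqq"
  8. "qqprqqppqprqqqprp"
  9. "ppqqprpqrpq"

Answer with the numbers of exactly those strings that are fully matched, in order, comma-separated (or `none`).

none

1 → no match
2 → no match
3 → no match
4 → no match
5 → no match
6 → no match
7 → no match
8 → no match
9 → no match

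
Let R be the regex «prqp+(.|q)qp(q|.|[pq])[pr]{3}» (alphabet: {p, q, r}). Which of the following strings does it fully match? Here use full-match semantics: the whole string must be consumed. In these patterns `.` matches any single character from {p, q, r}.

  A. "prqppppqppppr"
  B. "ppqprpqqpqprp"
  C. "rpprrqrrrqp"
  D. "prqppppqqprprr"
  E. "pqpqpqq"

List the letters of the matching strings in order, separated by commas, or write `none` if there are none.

A → match
B → no match — must start with "prqp"
C → no match — must start with "prqp"
D → match
E → no match — must start with "prqp"

A, D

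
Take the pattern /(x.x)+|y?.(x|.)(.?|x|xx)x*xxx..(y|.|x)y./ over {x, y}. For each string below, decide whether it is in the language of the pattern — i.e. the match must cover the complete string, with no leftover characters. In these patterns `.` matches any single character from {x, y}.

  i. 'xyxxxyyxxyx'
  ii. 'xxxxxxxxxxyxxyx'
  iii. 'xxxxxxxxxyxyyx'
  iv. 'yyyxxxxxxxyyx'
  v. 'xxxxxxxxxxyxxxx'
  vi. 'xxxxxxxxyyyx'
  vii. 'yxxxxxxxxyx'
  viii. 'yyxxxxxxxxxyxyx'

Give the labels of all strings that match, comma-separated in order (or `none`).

i. 'xyxxxyyxxyx' → no match
ii → match
iii → match
iv → match
v → match
vi. 'xxxxxxxxyyyx' → match
vii. 'yxxxxxxxxyx' → match
viii → match

ii, iii, iv, v, vi, vii, viii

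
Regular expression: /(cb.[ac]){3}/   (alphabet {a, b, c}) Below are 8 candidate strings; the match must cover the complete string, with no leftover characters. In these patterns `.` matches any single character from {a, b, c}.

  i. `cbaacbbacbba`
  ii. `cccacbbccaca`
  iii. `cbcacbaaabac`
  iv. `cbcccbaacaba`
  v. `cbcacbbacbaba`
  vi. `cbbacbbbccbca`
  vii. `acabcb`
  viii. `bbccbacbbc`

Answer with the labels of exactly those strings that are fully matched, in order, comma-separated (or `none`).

i → match
ii → no match — must start with `cb`
iii → no match
iv → no match
v → no match
vi → no match
vii → no match — must start with `cb`
viii → no match — must start with `cb`

i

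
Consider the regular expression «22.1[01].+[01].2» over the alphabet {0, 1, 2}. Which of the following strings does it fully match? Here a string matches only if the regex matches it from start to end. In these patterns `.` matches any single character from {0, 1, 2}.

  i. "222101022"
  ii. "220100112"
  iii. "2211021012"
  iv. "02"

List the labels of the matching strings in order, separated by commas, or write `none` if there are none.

i → match
ii → match
iii → match
iv → no match — must start with "22"

i, ii, iii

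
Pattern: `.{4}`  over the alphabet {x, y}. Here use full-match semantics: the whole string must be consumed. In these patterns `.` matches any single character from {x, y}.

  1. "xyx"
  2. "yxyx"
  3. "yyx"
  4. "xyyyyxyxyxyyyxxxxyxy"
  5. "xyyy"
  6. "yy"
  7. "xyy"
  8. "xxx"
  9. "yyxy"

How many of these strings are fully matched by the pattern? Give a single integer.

3

1 → no match
2 → match
3 → no match
4 → no match
5 → match
6 → no match
7 → no match
8 → no match
9 → match
Total matched: 3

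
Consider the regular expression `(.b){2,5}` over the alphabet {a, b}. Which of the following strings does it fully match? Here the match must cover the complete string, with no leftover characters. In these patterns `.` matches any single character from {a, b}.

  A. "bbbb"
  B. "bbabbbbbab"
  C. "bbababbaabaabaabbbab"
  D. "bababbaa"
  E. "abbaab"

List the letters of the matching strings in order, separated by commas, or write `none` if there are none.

A. "bbbb" → match
B. "bbabbbbbab" → match
C → no match
D. "bababbaa" → no match — must end with "b"
E. "abbaab" → no match

A, B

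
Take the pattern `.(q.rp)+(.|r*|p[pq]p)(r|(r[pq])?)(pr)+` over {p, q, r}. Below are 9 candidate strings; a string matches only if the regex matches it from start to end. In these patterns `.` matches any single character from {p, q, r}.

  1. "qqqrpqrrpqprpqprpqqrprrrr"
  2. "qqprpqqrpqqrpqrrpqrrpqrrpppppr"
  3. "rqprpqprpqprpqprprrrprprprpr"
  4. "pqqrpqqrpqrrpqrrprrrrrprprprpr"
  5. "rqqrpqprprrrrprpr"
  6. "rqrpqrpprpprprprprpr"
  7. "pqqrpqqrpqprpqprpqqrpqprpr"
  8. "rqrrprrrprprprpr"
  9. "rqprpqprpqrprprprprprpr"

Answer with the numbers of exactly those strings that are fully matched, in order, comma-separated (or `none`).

2, 3, 4, 5, 7, 8, 9

1 → no match — must end with "pr"
2 → match
3 → match
4 → match
5 → match
6 → no match
7 → match
8 → match
9 → match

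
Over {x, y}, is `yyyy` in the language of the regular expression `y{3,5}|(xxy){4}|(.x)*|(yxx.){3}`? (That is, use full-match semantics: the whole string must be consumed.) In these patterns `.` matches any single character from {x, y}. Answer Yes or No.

Yes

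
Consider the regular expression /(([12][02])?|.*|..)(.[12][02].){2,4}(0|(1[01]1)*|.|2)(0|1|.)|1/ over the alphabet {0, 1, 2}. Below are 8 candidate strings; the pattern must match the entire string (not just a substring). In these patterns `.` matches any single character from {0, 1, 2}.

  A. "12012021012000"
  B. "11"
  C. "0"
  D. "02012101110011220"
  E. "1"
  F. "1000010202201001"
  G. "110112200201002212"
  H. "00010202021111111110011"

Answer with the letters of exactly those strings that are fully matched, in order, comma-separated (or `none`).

D, E

A → no match
B → no match
C → no match
D → match
E → match
F → no match
G → no match
H → no match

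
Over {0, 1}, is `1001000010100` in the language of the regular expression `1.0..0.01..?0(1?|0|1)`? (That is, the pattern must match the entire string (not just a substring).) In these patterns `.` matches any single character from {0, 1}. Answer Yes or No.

Yes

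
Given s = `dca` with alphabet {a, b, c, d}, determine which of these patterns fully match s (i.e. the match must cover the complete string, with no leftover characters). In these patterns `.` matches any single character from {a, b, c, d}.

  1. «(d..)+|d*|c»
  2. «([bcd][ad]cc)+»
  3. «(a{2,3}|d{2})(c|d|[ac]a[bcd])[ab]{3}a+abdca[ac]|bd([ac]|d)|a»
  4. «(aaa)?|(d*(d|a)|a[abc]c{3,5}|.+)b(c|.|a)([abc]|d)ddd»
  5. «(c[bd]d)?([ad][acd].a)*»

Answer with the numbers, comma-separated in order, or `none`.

1

1 → match
2 → no match — must end with `cc`
3 → no match
4 → no match
5 → no match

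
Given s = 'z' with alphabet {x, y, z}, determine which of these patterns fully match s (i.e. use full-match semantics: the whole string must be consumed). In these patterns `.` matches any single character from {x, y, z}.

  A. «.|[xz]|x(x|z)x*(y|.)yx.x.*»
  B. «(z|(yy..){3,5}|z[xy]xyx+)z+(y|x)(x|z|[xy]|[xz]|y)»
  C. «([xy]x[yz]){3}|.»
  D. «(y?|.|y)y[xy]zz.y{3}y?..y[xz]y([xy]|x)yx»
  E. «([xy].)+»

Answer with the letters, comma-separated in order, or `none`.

A → match
B → no match
C → match
D → no match — must end with 'yx'
E → no match

A, C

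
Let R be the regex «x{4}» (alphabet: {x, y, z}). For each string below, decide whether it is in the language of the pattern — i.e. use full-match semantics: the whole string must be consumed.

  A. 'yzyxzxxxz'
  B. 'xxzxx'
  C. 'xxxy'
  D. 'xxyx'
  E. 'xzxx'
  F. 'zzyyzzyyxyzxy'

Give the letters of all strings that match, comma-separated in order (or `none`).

none

A → no match — must start with 'x'
B → no match
C → no match — must end with 'x'
D → no match
E → no match
F → no match — must start with 'x'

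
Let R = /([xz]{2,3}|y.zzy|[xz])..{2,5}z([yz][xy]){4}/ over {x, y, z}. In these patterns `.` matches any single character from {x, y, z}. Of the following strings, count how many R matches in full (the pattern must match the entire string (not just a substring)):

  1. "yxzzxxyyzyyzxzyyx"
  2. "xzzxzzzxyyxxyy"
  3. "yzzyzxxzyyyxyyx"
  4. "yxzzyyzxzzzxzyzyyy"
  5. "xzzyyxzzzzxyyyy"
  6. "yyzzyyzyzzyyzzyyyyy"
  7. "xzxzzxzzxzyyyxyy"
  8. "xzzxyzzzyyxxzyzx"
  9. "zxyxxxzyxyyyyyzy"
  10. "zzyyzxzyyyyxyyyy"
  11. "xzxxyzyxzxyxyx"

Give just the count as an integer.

2

1 → no match
2 → no match
3 → no match
4 → match
5 → no match
6 → no match
7 → no match
8 → no match
9 → no match
10 → no match
11 → match
Total matched: 2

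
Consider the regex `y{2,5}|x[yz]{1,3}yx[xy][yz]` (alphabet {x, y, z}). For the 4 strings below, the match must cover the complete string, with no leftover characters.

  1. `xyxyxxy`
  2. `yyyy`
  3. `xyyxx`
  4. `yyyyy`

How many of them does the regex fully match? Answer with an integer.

1. `xyxyxxy` → no match
2. `yyyy` → match
3. `xyyxx` → no match
4. `yyyyy` → match
Total matched: 2

2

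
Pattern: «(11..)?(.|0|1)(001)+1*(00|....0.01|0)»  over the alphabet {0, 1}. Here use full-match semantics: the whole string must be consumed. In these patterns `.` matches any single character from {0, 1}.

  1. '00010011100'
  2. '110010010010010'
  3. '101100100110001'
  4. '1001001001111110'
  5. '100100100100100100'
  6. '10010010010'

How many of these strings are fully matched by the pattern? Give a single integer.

5

1 → match
2 → match
3 → no match
4 → match
5 → match
6 → match
Total matched: 5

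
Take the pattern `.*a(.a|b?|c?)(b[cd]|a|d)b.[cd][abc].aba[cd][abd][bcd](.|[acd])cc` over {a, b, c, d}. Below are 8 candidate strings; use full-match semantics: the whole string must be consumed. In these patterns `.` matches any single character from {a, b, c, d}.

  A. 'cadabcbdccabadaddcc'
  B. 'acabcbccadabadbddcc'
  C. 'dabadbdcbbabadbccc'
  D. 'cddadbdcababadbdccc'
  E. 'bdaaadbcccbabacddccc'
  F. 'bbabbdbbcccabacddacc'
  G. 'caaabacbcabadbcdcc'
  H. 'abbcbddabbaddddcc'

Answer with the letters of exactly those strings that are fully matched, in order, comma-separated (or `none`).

B, D, E, F, G

A → no match
B → match
C → no match
D → match
E → match
F → match
G → match
H → no match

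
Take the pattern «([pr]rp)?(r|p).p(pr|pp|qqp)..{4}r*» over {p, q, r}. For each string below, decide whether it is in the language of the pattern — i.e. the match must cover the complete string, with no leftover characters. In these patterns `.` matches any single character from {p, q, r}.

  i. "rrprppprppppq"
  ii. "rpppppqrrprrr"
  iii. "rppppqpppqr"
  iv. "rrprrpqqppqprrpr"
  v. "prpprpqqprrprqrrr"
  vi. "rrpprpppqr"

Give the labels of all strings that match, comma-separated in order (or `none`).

i → match
ii → match
iii → match
iv → no match
v → match
vi → match

i, ii, iii, v, vi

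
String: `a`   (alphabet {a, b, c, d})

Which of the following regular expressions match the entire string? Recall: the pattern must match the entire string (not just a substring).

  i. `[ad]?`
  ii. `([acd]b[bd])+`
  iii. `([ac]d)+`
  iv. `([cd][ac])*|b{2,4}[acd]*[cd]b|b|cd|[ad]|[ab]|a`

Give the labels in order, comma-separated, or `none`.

i → match
ii → no match
iii → no match — must end with `d`
iv → match

i, iv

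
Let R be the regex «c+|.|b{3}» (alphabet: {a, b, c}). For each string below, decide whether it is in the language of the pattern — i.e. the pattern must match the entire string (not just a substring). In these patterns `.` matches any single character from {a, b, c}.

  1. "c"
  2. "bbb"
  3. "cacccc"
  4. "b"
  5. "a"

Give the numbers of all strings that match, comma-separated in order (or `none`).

1 → match
2 → match
3 → no match
4 → match
5 → match

1, 2, 4, 5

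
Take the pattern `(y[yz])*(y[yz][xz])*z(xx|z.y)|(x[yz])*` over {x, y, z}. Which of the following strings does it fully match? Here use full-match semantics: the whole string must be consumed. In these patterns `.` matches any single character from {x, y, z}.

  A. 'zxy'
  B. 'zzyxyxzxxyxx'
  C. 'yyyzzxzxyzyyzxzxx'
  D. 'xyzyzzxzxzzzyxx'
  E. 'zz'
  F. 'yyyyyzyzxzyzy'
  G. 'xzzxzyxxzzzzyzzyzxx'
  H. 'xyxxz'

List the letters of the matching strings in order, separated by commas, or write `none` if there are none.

none

A. 'zxy' → no match
B. 'zzyxyxzxxyxx' → no match
C → no match
D → no match
E. 'zz' → no match
F → no match
G → no match
H. 'xyxxz' → no match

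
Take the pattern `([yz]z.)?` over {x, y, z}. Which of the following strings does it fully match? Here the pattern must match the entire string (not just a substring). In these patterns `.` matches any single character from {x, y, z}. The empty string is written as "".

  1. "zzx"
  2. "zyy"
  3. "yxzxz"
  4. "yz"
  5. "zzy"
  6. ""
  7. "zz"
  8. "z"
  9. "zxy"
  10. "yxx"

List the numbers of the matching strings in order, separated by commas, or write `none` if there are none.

1 → match
2 → no match
3 → no match
4 → no match
5 → match
6 → match
7 → no match
8 → no match
9 → no match
10 → no match

1, 5, 6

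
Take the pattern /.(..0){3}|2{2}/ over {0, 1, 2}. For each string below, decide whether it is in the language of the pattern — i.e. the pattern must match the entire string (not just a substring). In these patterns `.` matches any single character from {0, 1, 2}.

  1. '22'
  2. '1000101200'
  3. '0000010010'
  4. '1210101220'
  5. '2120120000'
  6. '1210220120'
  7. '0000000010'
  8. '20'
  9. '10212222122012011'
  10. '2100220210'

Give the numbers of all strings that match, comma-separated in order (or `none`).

1, 3, 5, 6, 7, 10

1 → match
2 → no match
3 → match
4 → no match
5 → match
6 → match
7 → match
8 → no match
9 → no match
10 → match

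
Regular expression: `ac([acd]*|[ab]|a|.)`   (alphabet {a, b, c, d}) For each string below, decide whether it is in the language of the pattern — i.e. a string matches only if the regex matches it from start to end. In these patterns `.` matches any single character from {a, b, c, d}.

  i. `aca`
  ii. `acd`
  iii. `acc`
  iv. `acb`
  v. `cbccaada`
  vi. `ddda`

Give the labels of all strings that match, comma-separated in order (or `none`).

i → match
ii → match
iii → match
iv → match
v → no match — must start with `ac`
vi → no match — must start with `ac`

i, ii, iii, iv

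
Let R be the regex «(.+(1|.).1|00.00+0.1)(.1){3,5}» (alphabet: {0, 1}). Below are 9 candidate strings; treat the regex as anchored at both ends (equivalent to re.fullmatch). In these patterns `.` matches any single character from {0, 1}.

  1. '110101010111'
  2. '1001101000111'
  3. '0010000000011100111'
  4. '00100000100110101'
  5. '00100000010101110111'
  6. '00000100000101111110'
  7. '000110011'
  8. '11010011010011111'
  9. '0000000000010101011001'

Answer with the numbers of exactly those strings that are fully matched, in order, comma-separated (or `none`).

1, 5

1 → match
2 → no match
3 → no match
4 → no match
5 → match
6 → no match — must end with '1'
7 → no match
8 → no match
9 → no match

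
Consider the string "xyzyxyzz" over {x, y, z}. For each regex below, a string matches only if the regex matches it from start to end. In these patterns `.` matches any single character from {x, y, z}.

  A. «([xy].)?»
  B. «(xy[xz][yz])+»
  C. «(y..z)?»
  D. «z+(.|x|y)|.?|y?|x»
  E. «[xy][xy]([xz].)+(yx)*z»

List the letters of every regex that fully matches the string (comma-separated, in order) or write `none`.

A → no match
B → match
C → no match
D → no match
E → no match

B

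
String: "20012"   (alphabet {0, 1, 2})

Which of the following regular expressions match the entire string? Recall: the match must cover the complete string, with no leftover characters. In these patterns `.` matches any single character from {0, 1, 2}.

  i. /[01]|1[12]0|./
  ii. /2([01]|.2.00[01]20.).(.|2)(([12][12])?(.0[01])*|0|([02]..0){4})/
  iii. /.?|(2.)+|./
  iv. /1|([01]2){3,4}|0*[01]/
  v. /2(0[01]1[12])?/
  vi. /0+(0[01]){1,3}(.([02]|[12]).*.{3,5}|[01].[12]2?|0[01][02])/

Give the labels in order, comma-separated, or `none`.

i → no match
ii → no match
iii → no match
iv → no match
v → match
vi → no match — must start with "0"

v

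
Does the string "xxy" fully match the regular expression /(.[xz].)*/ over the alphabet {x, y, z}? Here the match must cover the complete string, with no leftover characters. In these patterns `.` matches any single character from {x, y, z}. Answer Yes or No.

Yes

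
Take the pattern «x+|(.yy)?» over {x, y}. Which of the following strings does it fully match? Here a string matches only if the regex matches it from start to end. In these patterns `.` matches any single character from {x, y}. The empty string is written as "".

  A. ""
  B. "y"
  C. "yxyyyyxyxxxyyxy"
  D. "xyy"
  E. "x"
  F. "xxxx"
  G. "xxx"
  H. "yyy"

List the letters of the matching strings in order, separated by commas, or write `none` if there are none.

A → match
B → no match
C → no match
D → match
E → match
F → match
G → match
H → match

A, D, E, F, G, H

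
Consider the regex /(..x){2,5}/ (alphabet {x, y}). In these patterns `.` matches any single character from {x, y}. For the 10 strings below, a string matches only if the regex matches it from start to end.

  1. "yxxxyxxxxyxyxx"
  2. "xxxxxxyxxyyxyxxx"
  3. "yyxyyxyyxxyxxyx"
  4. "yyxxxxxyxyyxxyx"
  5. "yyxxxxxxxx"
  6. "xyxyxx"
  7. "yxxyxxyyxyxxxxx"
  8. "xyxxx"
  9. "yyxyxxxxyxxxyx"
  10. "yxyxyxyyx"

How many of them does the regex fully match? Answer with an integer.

1 → no match
2 → no match
3 → match
4 → match
5 → no match
6 → match
7 → match
8 → no match
9 → no match
10 → no match
Total matched: 4

4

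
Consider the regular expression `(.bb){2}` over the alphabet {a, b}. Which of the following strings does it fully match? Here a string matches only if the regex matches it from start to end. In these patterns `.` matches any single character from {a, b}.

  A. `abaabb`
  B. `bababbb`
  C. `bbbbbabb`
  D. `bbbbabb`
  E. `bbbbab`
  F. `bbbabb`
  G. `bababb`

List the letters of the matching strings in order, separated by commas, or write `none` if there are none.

A. `abaabb` → no match
B. `bababbb` → no match
C. `bbbbbabb` → no match
D. `bbbbabb` → no match
E. `bbbbab` → no match — must end with `bb`
F. `bbbabb` → match
G. `bababb` → no match

F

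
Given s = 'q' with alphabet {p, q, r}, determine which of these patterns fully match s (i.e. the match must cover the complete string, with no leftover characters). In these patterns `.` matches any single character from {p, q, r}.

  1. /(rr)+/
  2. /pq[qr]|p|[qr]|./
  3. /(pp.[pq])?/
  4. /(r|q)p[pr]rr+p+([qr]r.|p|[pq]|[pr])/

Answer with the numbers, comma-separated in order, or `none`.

2

1 → no match — must start with 'rr'
2 → match
3 → no match
4 → no match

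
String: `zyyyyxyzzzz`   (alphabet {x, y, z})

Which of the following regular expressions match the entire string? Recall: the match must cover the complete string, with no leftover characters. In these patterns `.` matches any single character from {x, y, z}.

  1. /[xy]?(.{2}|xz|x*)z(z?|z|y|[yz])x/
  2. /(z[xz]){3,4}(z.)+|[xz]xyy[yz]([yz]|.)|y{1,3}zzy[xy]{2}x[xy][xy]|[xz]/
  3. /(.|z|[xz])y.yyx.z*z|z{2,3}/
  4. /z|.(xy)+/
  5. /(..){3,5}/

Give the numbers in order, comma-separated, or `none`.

1 → no match — must end with `x`
2 → no match
3 → match
4 → no match
5 → no match

3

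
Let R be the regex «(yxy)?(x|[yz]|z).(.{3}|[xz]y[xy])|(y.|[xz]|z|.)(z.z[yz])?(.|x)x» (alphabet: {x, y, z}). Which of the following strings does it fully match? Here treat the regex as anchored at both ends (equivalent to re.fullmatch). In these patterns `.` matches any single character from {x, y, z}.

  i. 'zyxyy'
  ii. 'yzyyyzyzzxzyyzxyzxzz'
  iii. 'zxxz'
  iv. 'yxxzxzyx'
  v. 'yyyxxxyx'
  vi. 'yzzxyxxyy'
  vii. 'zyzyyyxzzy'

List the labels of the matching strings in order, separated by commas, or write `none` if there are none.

i. 'zyxyy' → match
ii → no match
iii. 'zxxz' → no match
iv. 'yxxzxzyx' → no match
v. 'yyyxxxyx' → no match
vi. 'yzzxyxxyy' → no match
vii. 'zyzyyyxzzy' → no match

i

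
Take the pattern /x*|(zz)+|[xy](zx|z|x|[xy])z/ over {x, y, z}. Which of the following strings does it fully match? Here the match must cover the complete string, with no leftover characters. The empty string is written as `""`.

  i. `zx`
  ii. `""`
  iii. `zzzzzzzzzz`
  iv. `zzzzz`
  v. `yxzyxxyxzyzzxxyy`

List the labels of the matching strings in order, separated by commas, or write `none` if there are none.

i → no match
ii → match
iii → match
iv → no match
v → no match

ii, iii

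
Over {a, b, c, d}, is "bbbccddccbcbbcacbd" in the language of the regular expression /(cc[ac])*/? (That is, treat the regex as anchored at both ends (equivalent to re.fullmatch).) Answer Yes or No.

No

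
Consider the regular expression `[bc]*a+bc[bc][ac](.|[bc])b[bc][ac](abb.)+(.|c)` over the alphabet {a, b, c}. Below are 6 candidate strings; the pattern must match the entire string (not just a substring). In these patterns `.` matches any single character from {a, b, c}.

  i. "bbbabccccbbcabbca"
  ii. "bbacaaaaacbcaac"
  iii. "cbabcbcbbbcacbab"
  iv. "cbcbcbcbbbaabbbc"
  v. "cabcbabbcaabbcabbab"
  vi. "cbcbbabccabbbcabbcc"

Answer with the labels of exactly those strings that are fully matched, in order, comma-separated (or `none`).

i, v, vi

i → match
ii → no match
iii → no match
iv → no match
v → match
vi → match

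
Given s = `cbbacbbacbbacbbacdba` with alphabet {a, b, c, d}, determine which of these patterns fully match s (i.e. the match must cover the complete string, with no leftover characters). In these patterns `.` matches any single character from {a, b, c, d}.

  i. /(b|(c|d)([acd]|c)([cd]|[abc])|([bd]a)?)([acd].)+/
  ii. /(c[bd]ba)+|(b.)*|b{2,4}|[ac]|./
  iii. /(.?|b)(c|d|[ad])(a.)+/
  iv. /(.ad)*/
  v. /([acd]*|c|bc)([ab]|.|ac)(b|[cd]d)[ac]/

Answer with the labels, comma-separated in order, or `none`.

i → no match
ii → match
iii → no match
iv → no match
v → no match

ii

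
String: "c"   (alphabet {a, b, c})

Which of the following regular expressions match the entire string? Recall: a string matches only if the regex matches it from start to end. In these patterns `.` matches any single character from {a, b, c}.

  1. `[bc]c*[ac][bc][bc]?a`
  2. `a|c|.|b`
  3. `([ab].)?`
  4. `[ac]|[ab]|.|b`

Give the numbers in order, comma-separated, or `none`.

2, 4

1 → no match — must end with "a"
2 → match
3 → no match
4 → match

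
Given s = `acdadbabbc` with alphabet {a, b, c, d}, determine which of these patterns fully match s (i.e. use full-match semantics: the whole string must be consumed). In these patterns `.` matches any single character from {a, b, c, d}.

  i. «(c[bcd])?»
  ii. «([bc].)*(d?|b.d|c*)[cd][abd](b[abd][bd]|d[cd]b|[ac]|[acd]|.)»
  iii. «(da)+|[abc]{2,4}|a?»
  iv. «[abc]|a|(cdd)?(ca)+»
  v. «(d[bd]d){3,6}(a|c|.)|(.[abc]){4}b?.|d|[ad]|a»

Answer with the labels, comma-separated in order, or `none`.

i → no match
ii → no match
iii → no match
iv → no match
v → match

v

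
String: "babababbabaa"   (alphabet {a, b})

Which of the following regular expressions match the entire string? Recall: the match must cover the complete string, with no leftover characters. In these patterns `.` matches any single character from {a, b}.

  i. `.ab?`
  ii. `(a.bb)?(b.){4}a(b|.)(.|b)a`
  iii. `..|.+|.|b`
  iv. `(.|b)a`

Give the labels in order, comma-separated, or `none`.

i → no match
ii → match
iii → match
iv → no match

ii, iii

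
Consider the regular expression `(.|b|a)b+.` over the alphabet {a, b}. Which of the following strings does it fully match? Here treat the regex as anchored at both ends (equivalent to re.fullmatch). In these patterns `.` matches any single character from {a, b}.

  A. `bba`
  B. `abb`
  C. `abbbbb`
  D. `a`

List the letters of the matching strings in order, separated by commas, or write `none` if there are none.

A → match
B → match
C → match
D → no match

A, B, C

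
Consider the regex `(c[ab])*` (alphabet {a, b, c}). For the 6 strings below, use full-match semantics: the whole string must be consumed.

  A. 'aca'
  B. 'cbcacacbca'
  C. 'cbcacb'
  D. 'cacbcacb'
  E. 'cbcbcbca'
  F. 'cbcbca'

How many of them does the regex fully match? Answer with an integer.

5

A → no match
B → match
C → match
D → match
E → match
F → match
Total matched: 5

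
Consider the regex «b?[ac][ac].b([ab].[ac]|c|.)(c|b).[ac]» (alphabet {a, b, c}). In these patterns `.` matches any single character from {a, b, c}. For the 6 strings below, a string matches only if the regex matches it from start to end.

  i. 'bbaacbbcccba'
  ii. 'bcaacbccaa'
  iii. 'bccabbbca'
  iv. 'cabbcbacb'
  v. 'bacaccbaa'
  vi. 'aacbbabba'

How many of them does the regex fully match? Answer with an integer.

1

i → no match
ii → no match
iii → match
iv → no match
v → no match
vi → no match
Total matched: 1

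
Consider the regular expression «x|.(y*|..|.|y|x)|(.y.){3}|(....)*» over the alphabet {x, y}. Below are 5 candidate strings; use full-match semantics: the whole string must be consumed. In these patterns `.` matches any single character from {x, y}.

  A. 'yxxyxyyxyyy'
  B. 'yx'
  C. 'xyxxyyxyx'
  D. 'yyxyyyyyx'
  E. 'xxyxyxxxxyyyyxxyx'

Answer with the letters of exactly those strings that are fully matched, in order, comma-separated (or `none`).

B, C, D

A → no match
B → match
C → match
D → match
E → no match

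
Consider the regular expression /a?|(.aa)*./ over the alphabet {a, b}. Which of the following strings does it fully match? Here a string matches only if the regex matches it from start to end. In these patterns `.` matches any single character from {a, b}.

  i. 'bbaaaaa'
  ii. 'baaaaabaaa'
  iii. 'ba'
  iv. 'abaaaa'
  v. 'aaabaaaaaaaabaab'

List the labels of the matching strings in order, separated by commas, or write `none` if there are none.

ii, v

i → no match
ii → match
iii → no match
iv → no match
v → match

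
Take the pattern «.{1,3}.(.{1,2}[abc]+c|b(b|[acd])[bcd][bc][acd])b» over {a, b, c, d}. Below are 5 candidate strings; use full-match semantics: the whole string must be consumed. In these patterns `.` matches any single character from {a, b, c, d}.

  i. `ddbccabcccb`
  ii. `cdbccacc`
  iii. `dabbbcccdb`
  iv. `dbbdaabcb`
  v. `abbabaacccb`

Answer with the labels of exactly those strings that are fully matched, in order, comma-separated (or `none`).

i → match
ii → no match — must end with `b`
iii → match
iv → match
v → match

i, iii, iv, v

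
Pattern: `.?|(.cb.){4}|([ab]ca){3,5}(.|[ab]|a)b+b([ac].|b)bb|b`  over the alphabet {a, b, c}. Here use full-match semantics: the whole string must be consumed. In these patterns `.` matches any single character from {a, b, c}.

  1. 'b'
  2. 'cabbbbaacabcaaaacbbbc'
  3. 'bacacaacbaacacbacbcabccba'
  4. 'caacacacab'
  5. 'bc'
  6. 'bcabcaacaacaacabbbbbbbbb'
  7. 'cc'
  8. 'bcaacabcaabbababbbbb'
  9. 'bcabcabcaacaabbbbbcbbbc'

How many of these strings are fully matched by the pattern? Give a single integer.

1 → match
2 → no match
3 → no match
4 → no match
5 → no match
6 → match
7 → no match
8 → no match
9 → no match
Total matched: 2

2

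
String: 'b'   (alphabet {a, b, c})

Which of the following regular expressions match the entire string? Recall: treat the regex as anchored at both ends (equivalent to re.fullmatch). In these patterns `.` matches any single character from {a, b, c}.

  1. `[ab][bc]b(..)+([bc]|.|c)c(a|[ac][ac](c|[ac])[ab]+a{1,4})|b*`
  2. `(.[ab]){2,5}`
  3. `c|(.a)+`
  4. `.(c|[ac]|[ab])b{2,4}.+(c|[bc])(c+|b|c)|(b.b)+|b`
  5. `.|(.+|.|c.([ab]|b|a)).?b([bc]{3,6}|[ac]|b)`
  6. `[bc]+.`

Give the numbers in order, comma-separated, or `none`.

1, 4, 5

1 → match
2 → no match
3 → no match
4 → match
5 → match
6 → no match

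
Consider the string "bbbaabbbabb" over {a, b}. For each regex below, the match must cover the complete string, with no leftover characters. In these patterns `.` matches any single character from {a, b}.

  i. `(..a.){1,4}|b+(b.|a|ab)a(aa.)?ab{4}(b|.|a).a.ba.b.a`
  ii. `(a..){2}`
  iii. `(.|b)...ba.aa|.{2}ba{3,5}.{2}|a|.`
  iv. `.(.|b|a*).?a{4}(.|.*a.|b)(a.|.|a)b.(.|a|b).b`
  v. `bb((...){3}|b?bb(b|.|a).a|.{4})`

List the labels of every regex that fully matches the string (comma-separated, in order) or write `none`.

v

i → no match
ii → no match — must start with "a"
iii → no match
iv → no match
v → match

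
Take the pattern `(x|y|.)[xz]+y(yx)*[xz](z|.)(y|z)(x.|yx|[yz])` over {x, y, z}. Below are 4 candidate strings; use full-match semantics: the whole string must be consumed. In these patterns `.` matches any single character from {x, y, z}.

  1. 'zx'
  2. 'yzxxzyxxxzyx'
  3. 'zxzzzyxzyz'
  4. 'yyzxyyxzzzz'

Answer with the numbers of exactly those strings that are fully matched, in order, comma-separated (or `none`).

1 → no match
2 → no match
3 → match
4 → no match

3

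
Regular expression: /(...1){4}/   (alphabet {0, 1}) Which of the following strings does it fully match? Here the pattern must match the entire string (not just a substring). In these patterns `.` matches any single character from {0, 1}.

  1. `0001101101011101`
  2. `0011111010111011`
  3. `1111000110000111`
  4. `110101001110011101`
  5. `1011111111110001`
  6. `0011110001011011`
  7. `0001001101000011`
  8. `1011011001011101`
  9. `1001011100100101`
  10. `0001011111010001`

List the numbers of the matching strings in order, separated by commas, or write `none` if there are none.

1 → match
2 → no match
3 → no match
4 → no match
5 → match
6 → no match
7 → no match
8 → no match
9 → no match
10 → match

1, 5, 10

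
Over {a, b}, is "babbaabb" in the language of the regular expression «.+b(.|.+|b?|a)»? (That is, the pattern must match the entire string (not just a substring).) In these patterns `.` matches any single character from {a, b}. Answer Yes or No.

Yes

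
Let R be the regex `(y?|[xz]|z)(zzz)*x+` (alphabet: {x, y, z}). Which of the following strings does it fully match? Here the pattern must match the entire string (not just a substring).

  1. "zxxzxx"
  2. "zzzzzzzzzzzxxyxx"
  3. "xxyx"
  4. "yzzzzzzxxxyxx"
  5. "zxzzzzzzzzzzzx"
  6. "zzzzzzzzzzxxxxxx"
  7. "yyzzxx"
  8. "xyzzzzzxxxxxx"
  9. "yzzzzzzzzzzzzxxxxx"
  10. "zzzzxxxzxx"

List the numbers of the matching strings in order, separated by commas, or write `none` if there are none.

6, 9

1 → no match
2 → no match
3 → no match
4 → no match
5 → no match
6 → match
7 → no match
8 → no match
9 → match
10 → no match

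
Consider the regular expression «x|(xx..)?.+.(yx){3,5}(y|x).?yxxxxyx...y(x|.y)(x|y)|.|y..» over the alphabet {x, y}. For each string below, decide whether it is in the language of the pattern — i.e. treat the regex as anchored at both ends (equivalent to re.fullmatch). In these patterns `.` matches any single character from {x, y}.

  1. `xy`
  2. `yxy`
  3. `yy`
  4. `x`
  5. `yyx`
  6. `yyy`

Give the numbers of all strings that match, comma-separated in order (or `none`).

2, 4, 5, 6

1. `xy` → no match
2. `yxy` → match
3. `yy` → no match
4. `x` → match
5. `yyx` → match
6. `yyy` → match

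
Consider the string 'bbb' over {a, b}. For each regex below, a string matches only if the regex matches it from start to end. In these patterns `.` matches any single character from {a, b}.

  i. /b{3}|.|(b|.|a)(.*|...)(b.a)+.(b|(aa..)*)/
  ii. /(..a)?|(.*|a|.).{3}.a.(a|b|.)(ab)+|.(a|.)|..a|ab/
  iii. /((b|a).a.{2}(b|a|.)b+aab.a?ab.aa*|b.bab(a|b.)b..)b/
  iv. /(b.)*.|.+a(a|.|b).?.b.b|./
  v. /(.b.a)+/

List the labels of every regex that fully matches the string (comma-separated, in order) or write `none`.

i, iv

i → match
ii → no match
iii → no match
iv → match
v → no match — must end with 'a'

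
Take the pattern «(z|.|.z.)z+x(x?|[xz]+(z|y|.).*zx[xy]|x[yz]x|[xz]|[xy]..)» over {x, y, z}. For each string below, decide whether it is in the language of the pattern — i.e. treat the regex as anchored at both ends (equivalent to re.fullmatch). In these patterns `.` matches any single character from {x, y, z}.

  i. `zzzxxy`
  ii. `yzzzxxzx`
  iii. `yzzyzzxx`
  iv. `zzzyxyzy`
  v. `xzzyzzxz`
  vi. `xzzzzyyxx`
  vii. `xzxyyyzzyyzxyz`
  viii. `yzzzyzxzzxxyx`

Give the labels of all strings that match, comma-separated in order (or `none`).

ii

i. `zzzxxy` → no match
ii. `yzzzxxzx` → match
iii. `yzzyzzxx` → no match
iv. `zzzyxyzy` → no match
v. `xzzyzzxz` → no match
vi. `xzzzzyyxx` → no match
vii → no match
viii → no match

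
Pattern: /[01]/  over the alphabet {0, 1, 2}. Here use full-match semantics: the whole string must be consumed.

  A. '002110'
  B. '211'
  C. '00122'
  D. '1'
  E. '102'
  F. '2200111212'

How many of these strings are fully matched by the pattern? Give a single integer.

A → no match
B → no match
C → no match
D → match
E → no match
F → no match
Total matched: 1

1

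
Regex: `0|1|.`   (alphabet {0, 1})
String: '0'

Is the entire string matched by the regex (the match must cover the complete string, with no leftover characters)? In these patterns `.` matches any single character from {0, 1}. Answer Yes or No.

Yes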